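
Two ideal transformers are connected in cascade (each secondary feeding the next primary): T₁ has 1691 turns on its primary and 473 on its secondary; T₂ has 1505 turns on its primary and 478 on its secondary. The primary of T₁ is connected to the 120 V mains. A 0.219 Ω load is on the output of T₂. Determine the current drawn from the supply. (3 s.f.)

Secondary of T₁: V = 120.00 × 473/1691 = 33.566 V.
Secondary of T₂: V = 33.566 × 478/1505 = 10.661 V.
I_load = 10.661/0.219 = 48.679 A, so P_out = 10.661 × 48.679 = 518.96 W.
All ideal ⇒ P_in = P_out, so I_supply = 518.96/120 = 4.32 A.

I_supply ≈ 4.32 A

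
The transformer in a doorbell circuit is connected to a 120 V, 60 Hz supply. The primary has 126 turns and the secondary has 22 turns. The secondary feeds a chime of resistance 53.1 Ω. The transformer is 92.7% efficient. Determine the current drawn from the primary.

I_p ≈ 0.0743 A

V_s = 120 × 22/126 = 20.952 V.
I_s = V_s/R = 20.952/53.1 = 0.39458 A.
P_out = V_s I_s = 20.952 × 0.39458 = 8.2675 W.
P_in = P_out/η = 8.2675/0.927 = 8.9185 W.
I_p = P_in/V_p = 8.9185/120 = 0.0743 A.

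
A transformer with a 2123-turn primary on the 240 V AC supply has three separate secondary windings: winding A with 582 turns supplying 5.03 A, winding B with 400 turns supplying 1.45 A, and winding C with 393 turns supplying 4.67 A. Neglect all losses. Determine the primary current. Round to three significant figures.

V_A = 240 × 582/2123 = 65.794 V; V_B = 240 × 400/2123 = 45.219 V; V_C = 240 × 393/2123 = 44.428 V.
P_out = V_A I_A + V_B I_B + V_C I_C = 65.794×5.03 + 45.219×1.45 + 44.428×4.67 = 330.94 + 65.568 + 207.48 = 603.99 W.
Ideal ⇒ P_in = P_out, so I_p = P_out/V_p = 603.99/240 = 2.52 A.

I_p ≈ 2.52 A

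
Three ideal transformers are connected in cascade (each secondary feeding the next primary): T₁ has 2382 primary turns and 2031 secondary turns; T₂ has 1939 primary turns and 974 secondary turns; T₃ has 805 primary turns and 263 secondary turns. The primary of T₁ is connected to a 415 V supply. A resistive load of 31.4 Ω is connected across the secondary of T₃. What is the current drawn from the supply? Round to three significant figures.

Secondary of T₁: V = 415.00 × 2031/2382 = 353.85 V.
Secondary of T₂: V = 353.85 × 974/1939 = 177.75 V.
Secondary of T₃: V = 177.75 × 263/805 = 58.071 V.
I_load = 58.071/31.4 = 1.8494 A, so P_out = 58.071 × 1.8494 = 107.40 W.
All ideal ⇒ P_in = P_out, so I_supply = 107.40/415 = 0.259 A.

I_supply ≈ 0.259 A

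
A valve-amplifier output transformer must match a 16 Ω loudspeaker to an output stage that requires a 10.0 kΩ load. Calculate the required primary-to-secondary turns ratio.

N_p/N_s ≈ 25.0

Z_p/Z_s = (N_p/N_s)², so N_p/N_s = √(10000/16) = √625 = 25.0.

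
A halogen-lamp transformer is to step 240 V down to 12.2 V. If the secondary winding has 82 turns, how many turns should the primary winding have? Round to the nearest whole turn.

N_p/N_s = V_p/V_s, so N_p = 82 × 240/12.2 = 1613.1 ≈ 1613 turns.

N_p = 1613 turns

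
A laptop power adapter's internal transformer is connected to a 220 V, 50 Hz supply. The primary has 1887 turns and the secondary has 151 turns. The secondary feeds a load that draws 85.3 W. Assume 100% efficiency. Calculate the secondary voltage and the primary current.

V_s = V_p × N_s/N_p = 220 × 151/1887 = 17.605 V.
I_s = P/V_s = 85.3/17.605 = 4.8453 A.
I_p = I_s × N_s/N_p = 4.8453 × 151/1887 = 0.388 A.

V_s ≈ 17.6 V, I_p ≈ 0.388 A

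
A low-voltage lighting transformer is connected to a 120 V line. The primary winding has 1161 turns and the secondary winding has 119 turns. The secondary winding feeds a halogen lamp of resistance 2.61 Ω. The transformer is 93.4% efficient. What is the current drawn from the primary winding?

I_p ≈ 0.517 A

V_s = 120 × 119/1161 = 12.300 V.
I_s = V_s/R = 12.300/2.61 = 4.7125 A.
P_out = V_s I_s = 12.300 × 4.7125 = 57.963 W.
P_in = P_out/η = 57.963/0.934 = 62.059 W.
I_p = P_in/V_p = 62.059/120 = 0.517 A.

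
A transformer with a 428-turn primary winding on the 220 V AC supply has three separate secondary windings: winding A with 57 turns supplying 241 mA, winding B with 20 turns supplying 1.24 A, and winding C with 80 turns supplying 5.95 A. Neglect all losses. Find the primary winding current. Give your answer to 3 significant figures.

I_p ≈ 1.20 A

V_A = 220 × 57/428 = 29.299 V; V_B = 220 × 20/428 = 10.280 V; V_C = 220 × 80/428 = 41.121 V.
P_out = V_A I_A + V_B I_B + V_C I_C = 29.299×0.241 + 10.280×1.24 + 41.121×5.95 = 7.0611 + 12.748 + 244.67 = 264.48 W.
Ideal ⇒ P_in = P_out, so I_p = P_out/V_p = 264.48/220 = 1.20 A.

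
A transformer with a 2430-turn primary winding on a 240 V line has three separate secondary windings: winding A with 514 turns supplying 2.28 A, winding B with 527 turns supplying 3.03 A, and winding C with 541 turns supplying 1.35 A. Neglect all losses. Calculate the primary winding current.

I_p ≈ 1.44 A

V_A = 240 × 514/2430 = 50.765 V; V_B = 240 × 527/2430 = 52.049 V; V_C = 240 × 541/2430 = 53.432 V.
P_out = V_A I_A + V_B I_B + V_C I_C = 50.765×2.28 + 52.049×3.03 + 53.432×1.35 = 115.75 + 157.71 + 72.133 = 345.59 W.
Ideal ⇒ P_in = P_out, so I_p = P_out/V_p = 345.59/240 = 1.44 A.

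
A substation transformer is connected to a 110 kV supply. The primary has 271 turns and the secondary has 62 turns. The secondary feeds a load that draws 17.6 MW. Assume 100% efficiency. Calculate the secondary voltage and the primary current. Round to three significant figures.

V_s = V_p × N_s/N_p = 110000 × 62/271 = 25166 V.
I_s = P/V_s = 1.76×10^7/25166 = 699.35 A.
I_p = I_s × N_s/N_p = 699.35 × 62/271 = 160 A.

V_s ≈ 25200 V, I_p ≈ 160 A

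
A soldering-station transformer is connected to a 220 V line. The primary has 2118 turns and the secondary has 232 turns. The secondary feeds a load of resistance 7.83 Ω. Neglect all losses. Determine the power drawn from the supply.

P ≈ 74.2 W

V_s = V_p × N_s/N_p = 220 × 232/2118 = 24.098 V.
I_s = V_s/R = 24.098/7.83 = 3.0777 A.
I_p = I_s × N_s/N_p = 3.0777 × 232/2118 = 0.33712 A.
P = V_p I_p = 220 × 0.33712 = 74.2 W.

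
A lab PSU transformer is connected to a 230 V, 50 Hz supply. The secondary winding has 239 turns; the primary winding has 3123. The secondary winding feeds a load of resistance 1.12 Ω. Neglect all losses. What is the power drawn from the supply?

V_s = V_p × N_s/N_p = 230 × 239/3123 = 17.602 V.
I_s = V_s/R = 17.602/1.12 = 15.716 A.
I_p = I_s × N_s/N_p = 15.716 × 239/3123 = 1.2027 A.
P = V_p I_p = 230 × 1.2027 = 277 W.

P ≈ 277 W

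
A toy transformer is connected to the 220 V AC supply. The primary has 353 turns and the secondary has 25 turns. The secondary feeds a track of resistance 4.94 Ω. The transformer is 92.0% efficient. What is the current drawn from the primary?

V_s = 220 × 25/353 = 15.581 V.
I_s = V_s/R = 15.581/4.94 = 3.1540 A.
P_out = V_s I_s = 15.581 × 3.1540 = 49.142 W.
P_in = P_out/η = 49.142/0.920 = 53.415 W.
I_p = P_in/V_p = 53.415/220 = 0.243 A.

I_p ≈ 0.243 A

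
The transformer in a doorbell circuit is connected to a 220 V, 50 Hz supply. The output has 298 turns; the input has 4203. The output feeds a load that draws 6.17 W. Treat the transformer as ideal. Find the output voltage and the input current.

V_out = V_in × N_out/N_in = 220 × 298/4203 = 15.598 V.
I_out = P/V_out = 6.17/15.598 = 0.39555 A.
I_in = I_out × N_out/N_in = 0.39555 × 298/4203 = 0.0280 A.

V_out ≈ 15.6 V, I_in ≈ 0.0280 A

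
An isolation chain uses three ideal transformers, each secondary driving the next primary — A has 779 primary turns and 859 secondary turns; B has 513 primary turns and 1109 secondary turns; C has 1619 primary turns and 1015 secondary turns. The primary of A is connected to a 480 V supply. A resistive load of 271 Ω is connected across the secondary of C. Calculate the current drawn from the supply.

Secondary of A: V = 480.00 × 859/779 = 529.29 V.
Secondary of B: V = 529.29 × 1109/513 = 1144.2 V.
Secondary of C: V = 1144.2 × 1015/1619 = 717.35 V.
I_load = 717.35/271 = 2.6470 A, so P_out = 717.35 × 2.6470 = 1898.9 W.
All ideal ⇒ P_in = P_out, so I_supply = 1898.9/480 = 3.96 A.

I_supply ≈ 3.96 A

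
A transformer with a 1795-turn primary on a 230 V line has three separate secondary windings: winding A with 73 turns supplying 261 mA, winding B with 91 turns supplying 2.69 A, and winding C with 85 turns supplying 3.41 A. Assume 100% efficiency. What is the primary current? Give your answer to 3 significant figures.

V_A = 230 × 73/1795 = 9.3538 V; V_B = 230 × 91/1795 = 11.660 V; V_C = 230 × 85/1795 = 10.891 V.
P_out = V_A I_A + V_B I_B + V_C I_C = 9.3538×0.261 + 11.660×2.69 + 10.891×3.41 = 2.4413 + 31.366 + 37.140 = 70.947 W.
Ideal ⇒ P_in = P_out, so I_p = P_out/V_p = 70.947/230 = 0.308 A.

I_p ≈ 0.308 A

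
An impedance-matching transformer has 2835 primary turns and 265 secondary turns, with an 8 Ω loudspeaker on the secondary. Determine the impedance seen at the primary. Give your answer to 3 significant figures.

Z_p ≈ 916 Ω

Z_p = (N_p/N_s)² × Z_s = (2835/265)² × 8 = 916 Ω.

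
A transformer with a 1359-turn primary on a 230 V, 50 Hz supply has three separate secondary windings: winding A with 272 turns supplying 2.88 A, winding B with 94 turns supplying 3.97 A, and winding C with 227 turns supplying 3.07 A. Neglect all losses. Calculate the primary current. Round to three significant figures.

V_A = 230 × 272/1359 = 46.034 V; V_B = 230 × 94/1359 = 15.909 V; V_C = 230 × 227/1359 = 38.418 V.
P_out = V_A I_A + V_B I_B + V_C I_C = 46.034×2.88 + 15.909×3.97 + 38.418×3.07 = 132.58 + 63.158 + 117.94 = 313.68 W.
Ideal ⇒ P_in = P_out, so I_p = P_out/V_p = 313.68/230 = 1.36 A.

I_p ≈ 1.36 A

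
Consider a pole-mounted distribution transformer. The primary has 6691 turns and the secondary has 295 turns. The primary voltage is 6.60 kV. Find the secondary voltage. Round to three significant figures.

V_s/V_p = N_s/N_p, so V_s = 6600 × 295/6691 = 291 V.

V_s ≈ 291 V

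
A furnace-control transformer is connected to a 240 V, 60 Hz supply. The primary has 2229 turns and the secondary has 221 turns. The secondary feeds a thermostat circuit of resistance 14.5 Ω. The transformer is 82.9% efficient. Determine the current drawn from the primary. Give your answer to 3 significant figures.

V_s = 240 × 221/2229 = 23.795 V.
I_s = V_s/R = 23.795/14.5 = 1.6411 A.
P_out = V_s I_s = 23.795 × 1.6411 = 39.050 W.
P_in = P_out/η = 39.050/0.829 = 47.105 W.
I_p = P_in/V_p = 47.105/240 = 0.196 A.

I_p ≈ 0.196 A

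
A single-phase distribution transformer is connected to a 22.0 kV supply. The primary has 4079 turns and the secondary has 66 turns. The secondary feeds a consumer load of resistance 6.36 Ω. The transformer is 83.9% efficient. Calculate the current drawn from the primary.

V_s = 22000 × 66/4079 = 355.97 V.
I_s = V_s/R = 355.97/6.36 = 55.970 A.
P_out = V_s I_s = 355.97 × 55.970 = 19924 W.
P_in = P_out/η = 19924/0.839 = 23747 W.
I_p = P_in/V_p = 23747/22000 = 1.08 A.

I_p ≈ 1.08 A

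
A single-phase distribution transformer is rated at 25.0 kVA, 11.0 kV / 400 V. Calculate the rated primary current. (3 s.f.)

I_p ≈ 2.27 A

I_p = S/V_p = 25000/11000 = 2.27 A.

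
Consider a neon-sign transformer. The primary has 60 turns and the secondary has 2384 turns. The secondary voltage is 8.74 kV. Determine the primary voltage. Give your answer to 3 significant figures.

V_p/V_s = N_p/N_s, so V_p = 8740 × 60/2384 = 220 V.

V_p ≈ 220 V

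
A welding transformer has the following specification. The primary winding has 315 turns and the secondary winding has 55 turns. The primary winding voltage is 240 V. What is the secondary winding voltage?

V_s ≈ 41.9 V

V_s/V_p = N_s/N_p, so V_s = 240 × 55/315 = 41.9 V.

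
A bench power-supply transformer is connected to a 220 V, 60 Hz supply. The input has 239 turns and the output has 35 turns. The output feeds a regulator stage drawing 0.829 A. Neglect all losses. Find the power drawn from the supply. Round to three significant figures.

I_in = I_out × N_out/N_in = 0.829 × 35/239 = 0.12140 A.
P = V_in I_in = 220 × 0.12140 = 26.7 W.

P ≈ 26.7 W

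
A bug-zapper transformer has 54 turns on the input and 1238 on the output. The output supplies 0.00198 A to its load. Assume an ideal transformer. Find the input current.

For an ideal transformer I_in/I_out = N_out/N_in, so I_in = 0.00198 × 1238/54 = 0.0454 A.

I_in ≈ 0.0454 A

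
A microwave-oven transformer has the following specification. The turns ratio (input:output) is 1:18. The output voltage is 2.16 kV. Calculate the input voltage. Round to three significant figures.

V_in/V_out = N_in/N_out, so V_in = 2160 × 1/18 = 120 V.

V_in ≈ 120 V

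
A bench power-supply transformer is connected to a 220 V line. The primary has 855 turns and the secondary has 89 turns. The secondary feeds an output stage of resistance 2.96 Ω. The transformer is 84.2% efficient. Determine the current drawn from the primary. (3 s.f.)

I_p ≈ 0.956 A

V_s = 220 × 89/855 = 22.901 V.
I_s = V_s/R = 22.901/2.96 = 7.7367 A.
P_out = V_s I_s = 22.901 × 7.7367 = 177.17 W.
P_in = P_out/η = 177.17/0.842 = 210.42 W.
I_p = P_in/V_p = 210.42/220 = 0.956 A.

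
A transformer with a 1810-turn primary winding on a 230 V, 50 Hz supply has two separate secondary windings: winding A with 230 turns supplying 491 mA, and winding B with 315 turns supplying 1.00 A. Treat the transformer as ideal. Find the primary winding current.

V_A = 230 × 230/1810 = 29.227 V; V_B = 230 × 315/1810 = 40.028 V.
P_out = V_A I_A + V_B I_B = 29.227×0.491 + 40.028×1.00 = 14.350 + 40.028 = 54.378 W.
Ideal ⇒ P_in = P_out, so I_p = P_out/V_p = 54.378/230 = 0.236 A.

I_p ≈ 0.236 A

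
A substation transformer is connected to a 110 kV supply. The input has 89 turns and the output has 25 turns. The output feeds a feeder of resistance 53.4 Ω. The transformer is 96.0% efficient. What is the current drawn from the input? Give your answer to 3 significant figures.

V_out = 110000 × 25/89 = 30899 V.
I_out = V_out/R = 30899/53.4 = 578.63 A.
P_out = V_out I_out = 30899 × 578.63 = 1.7879×10^7 W.
P_in = P_out/η = 1.7879×10^7/0.960 = 1.8624×10^7 W.
I_in = P_in/V_in = 1.8624×10^7/110000 = 169 A.

I_in ≈ 169 A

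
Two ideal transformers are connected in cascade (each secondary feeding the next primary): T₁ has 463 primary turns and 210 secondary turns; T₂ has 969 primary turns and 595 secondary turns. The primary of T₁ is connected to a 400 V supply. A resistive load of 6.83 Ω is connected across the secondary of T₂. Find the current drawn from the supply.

I_supply ≈ 4.54 A

After T₁: V = 400.00 × 210/463 = 181.43 V.
After T₂: V = 181.43 × 595/969 = 111.40 V.
I_load = 111.40/6.83 = 16.311 A, so P_out = 111.40 × 16.311 = 1817.0 W.
All ideal ⇒ P_in = P_out, so I_supply = 1817.0/400 = 4.54 A.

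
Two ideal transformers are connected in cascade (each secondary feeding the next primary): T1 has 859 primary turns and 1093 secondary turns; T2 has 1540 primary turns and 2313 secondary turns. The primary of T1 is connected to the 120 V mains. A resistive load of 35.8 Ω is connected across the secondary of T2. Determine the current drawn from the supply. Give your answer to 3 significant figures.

After T1: V = 120.00 × 1093/859 = 152.69 V.
After T2: V = 152.69 × 2313/1540 = 229.33 V.
I_load = 229.33/35.8 = 6.4059 A, so P_out = 229.33 × 6.4059 = 1469.1 W.
All ideal ⇒ P_in = P_out, so I_supply = 1469.1/120 = 12.2 A.

I_supply ≈ 12.2 A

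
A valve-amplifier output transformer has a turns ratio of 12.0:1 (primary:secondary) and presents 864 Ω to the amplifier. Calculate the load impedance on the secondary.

Z_s ≈ 6.00 Ω

Z_s = Z_p/(N_p/N_s)² = 864/12.0² = 6.00 Ω.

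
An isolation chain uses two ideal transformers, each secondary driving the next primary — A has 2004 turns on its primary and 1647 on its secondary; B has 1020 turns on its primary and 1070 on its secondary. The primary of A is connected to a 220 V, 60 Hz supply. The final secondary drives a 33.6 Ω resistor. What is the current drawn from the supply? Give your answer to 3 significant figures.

I_supply ≈ 4.87 A

Secondary of A: V = 220.00 × 1647/2004 = 180.81 V.
Secondary of B: V = 180.81 × 1070/1020 = 189.67 V.
I_load = 189.67/33.6 = 5.6450 A, so P_out = 189.67 × 5.6450 = 1070.7 W.
All ideal ⇒ P_in = P_out, so I_supply = 1070.7/220 = 4.87 A.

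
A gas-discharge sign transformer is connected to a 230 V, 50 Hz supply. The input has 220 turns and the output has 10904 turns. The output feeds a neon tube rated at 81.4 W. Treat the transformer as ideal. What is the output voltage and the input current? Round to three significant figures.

V_out ≈ 11400 V, I_in ≈ 0.354 A

V_out = V_in × N_out/N_in = 230 × 10904/220 = 11400 V.
I_out = P/V_out = 81.4/11400 = 0.0071406 A.
I_in = I_out × N_out/N_in = 0.0071406 × 10904/220 = 0.354 A.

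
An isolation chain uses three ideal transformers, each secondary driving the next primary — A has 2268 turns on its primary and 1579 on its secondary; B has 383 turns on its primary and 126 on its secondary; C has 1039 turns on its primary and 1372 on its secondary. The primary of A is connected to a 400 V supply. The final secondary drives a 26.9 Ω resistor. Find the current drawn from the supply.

I_supply ≈ 1.36 A

After A: V = 400.00 × 1579/2268 = 278.48 V.
After B: V = 278.48 × 126/383 = 91.616 V.
After C: V = 91.616 × 1372/1039 = 120.98 V.
I_load = 120.98/26.9 = 4.4974 A, so P_out = 120.98 × 4.4974 = 544.08 W.
All ideal ⇒ P_in = P_out, so I_supply = 544.08/400 = 1.36 A.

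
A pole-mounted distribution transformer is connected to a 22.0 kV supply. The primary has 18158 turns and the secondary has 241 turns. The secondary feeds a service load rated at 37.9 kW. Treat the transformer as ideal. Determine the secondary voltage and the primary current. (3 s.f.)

V_s ≈ 292 V, I_p ≈ 1.72 A

V_s = V_p × N_s/N_p = 22000 × 241/18158 = 291.99 V.
I_s = P/V_s = 37900/291.99 = 129.80 A.
I_p = I_s × N_s/N_p = 129.80 × 241/18158 = 1.72 A.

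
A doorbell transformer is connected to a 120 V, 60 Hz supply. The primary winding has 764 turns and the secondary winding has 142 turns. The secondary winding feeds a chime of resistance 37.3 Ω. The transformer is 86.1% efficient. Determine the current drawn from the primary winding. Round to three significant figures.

V_s = 120 × 142/764 = 22.304 V.
I_s = V_s/R = 22.304/37.3 = 0.59795 A.
P_out = V_s I_s = 22.304 × 0.59795 = 13.337 W.
P_in = P_out/η = 13.337/0.861 = 15.490 W.
I_p = P_in/V_p = 15.490/120 = 0.129 A.

I_p ≈ 0.129 A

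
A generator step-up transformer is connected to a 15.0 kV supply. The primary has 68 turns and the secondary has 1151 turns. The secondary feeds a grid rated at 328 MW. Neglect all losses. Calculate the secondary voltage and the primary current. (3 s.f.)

V_s = V_p × N_s/N_p = 15000 × 1151/68 = 253900 V.
I_s = P/V_s = 3.28×10^8/253900 = 1291.9 A.
I_p = I_s × N_s/N_p = 1291.9 × 1151/68 = 21900 A.

V_s ≈ 254000 V, I_p ≈ 21900 A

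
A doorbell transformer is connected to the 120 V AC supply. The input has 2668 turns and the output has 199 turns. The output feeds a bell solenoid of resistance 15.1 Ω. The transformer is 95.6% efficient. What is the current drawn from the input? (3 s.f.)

V_out = 120 × 199/2668 = 8.9505 V.
I_out = V_out/R = 8.9505/15.1 = 0.59275 A.
P_out = V_out I_out = 8.9505 × 0.59275 = 5.3054 W.
P_in = P_out/η = 5.3054/0.956 = 5.5496 W.
I_in = P_in/V_in = 5.5496/120 = 0.0462 A.

I_in ≈ 0.0462 A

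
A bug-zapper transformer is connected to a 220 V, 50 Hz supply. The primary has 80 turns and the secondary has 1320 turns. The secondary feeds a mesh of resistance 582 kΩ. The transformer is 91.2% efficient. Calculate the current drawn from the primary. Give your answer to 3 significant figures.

V_s = 220 × 1320/80 = 3630.0 V.
I_s = V_s/R = 3630.0/582000 = 0.0062371 A.
P_out = V_s I_s = 3630.0 × 0.0062371 = 22.641 W.
P_in = P_out/η = 22.641/0.912 = 24.825 W.
I_p = P_in/V_p = 24.825/220 = 0.113 A.

I_p ≈ 0.113 A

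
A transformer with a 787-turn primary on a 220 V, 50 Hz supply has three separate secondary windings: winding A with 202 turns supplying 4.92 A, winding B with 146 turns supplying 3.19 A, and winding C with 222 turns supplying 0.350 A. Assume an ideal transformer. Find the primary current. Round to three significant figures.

I_p ≈ 1.95 A

V_A = 220 × 202/787 = 56.468 V; V_B = 220 × 146/787 = 40.813 V; V_C = 220 × 222/787 = 62.058 V.
P_out = V_A I_A + V_B I_B + V_C I_C = 56.468×4.92 + 40.813×3.19 + 62.058×0.350 = 277.82 + 130.19 + 21.720 = 429.74 W.
Ideal ⇒ P_in = P_out, so I_p = P_out/V_p = 429.74/220 = 1.95 A.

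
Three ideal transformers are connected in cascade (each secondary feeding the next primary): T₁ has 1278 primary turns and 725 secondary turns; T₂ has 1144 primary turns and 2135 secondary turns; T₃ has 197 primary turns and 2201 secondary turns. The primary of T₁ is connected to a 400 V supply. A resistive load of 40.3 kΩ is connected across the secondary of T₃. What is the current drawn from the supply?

After T₁: V = 400.00 × 725/1278 = 226.92 V.
After T₂: V = 226.92 × 2135/1144 = 423.49 V.
After T₃: V = 423.49 × 2201/197 = 4731.4 V.
I_load = 4731.4/40300 = 0.11741 A, so P_out = 4731.4 × 0.11741 = 555.50 W.
All ideal ⇒ P_in = P_out, so I_supply = 555.50/400 = 1.39 A.

I_supply ≈ 1.39 A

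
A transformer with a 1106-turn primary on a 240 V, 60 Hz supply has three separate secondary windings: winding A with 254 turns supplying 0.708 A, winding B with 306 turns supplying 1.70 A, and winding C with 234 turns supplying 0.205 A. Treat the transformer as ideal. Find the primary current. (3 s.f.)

V_A = 240 × 254/1106 = 55.118 V; V_B = 240 × 306/1106 = 66.401 V; V_C = 240 × 234/1106 = 50.778 V.
P_out = V_A I_A + V_B I_B + V_C I_C = 55.118×0.708 + 66.401×1.70 + 50.778×0.205 = 39.023 + 112.88 + 10.409 = 162.32 W.
Ideal ⇒ P_in = P_out, so I_p = P_out/V_p = 162.32/240 = 0.676 A.

I_p ≈ 0.676 A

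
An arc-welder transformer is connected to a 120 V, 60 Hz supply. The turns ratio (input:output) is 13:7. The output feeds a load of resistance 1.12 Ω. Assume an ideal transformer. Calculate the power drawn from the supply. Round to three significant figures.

P ≈ 3730 W

V_out = V_in × N_out/N_in = 120 × 7/13 = 64.615 V.
I_out = V_out/R = 64.615/1.12 = 57.692 A.
I_in = I_out × N_out/N_in = 57.692 × 7/13 = 31.065 A.
P = V_in I_in = 120 × 31.065 = 3730 W.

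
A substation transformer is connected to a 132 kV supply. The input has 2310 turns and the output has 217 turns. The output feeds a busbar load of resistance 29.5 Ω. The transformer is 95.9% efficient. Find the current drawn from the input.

V_out = 132000 × 217/2310 = 12400 V.
I_out = V_out/R = 12400/29.5 = 420.34 A.
P_out = V_out I_out = 12400 × 420.34 = 5.2122×10^6 W.
P_in = P_out/η = 5.2122×10^6/0.959 = 5.4350×10^6 W.
I_in = P_in/V_in = 5.4350×10^6/132000 = 41.2 A.

I_in ≈ 41.2 A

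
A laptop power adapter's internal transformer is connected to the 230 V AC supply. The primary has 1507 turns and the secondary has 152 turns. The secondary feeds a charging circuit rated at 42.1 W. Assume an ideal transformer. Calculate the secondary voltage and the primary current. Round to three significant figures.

V_s ≈ 23.2 V, I_p ≈ 0.183 A

V_s = V_p × N_s/N_p = 230 × 152/1507 = 23.198 V.
I_s = P/V_s = 42.1/23.198 = 1.8148 A.
I_p = I_s × N_s/N_p = 1.8148 × 152/1507 = 0.183 A.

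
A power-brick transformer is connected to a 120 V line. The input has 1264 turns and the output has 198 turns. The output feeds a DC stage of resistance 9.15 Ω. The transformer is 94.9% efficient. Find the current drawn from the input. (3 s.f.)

I_in ≈ 0.339 A

V_out = 120 × 198/1264 = 18.797 V.
I_out = V_out/R = 18.797/9.15 = 2.0544 A.
P_out = V_out I_out = 18.797 × 2.0544 = 38.617 W.
P_in = P_out/η = 38.617/0.949 = 40.692 W.
I_in = P_in/V_in = 40.692/120 = 0.339 A.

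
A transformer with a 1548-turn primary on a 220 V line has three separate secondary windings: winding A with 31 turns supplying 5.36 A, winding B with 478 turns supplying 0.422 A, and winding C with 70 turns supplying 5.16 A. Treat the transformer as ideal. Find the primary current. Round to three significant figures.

I_p ≈ 0.471 A

V_A = 220 × 31/1548 = 4.4057 V; V_B = 220 × 478/1548 = 67.933 V; V_C = 220 × 70/1548 = 9.9483 V.
P_out = V_A I_A + V_B I_B + V_C I_C = 4.4057×5.36 + 67.933×0.422 + 9.9483×5.16 = 23.614 + 28.668 + 51.333 = 103.62 W.
Ideal ⇒ P_in = P_out, so I_p = P_out/V_p = 103.62/220 = 0.471 A.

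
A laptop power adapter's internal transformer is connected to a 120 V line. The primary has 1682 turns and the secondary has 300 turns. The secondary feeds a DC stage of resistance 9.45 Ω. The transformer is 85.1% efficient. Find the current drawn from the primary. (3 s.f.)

I_p ≈ 0.475 A

V_s = 120 × 300/1682 = 21.403 V.
I_s = V_s/R = 21.403/9.45 = 2.2649 A.
P_out = V_s I_s = 21.403 × 2.2649 = 48.475 W.
P_in = P_out/η = 48.475/0.851 = 56.963 W.
I_p = P_in/V_p = 56.963/120 = 0.475 A.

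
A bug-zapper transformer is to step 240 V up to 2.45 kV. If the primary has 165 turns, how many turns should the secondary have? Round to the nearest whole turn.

N_s/N_p = V_s/V_p, so N_s = 165 × 2450/240 = 1684.4 ≈ 1684 turns.

N_s = 1684 turns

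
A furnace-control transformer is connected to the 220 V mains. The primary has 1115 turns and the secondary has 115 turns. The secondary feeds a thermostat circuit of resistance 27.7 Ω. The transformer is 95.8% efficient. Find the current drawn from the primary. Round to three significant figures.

V_s = 220 × 115/1115 = 22.691 V.
I_s = V_s/R = 22.691/27.7 = 0.81915 A.
P_out = V_s I_s = 22.691 × 0.81915 = 18.587 W.
P_in = P_out/η = 18.587/0.958 = 19.402 W.
I_p = P_in/V_p = 19.402/220 = 0.0882 A.

I_p ≈ 0.0882 A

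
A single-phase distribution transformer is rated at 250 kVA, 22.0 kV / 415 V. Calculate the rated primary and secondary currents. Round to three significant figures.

I_p = S/V_p = 250000/22000 = 11.4 A.
I_s = S/V_s = 250000/415 = 602 A.

I_p ≈ 11.4 A, I_s ≈ 602 A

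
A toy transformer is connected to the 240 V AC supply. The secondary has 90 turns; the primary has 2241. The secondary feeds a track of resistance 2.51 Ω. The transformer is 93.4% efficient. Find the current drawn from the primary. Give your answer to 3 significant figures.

I_p ≈ 0.165 A

V_s = 240 × 90/2241 = 9.6386 V.
I_s = V_s/R = 9.6386/2.51 = 3.8401 A.
P_out = V_s I_s = 9.6386 × 3.8401 = 37.013 W.
P_in = P_out/η = 37.013/0.934 = 39.628 W.
I_p = P_in/V_p = 39.628/240 = 0.165 A.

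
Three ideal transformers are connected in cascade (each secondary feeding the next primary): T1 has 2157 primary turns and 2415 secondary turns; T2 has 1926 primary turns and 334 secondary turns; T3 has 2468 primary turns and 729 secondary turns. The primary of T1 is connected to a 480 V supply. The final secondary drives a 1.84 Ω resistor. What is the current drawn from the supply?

I_supply ≈ 0.858 A

After T1: V = 480.00 × 2415/2157 = 537.41 V.
After T2: V = 537.41 × 334/1926 = 93.196 V.
After T3: V = 93.196 × 729/2468 = 27.528 V.
I_load = 27.528/1.84 = 14.961 A, so P_out = 27.528 × 14.961 = 411.85 W.
All ideal ⇒ P_in = P_out, so I_supply = 411.85/480 = 0.858 A.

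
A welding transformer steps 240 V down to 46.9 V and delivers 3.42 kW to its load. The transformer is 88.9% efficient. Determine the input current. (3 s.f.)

I_in ≈ 16.0 A

P_in = P_out/η = 3420/0.889 = 3847.0 W.
I_in = P_in/V_in = 3847.0/240 = 16.0 A.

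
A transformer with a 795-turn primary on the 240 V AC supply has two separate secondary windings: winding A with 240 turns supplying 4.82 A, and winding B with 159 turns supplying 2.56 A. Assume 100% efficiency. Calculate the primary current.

I_p ≈ 1.97 A

V_A = 240 × 240/795 = 72.453 V; V_B = 240 × 159/795 = 48.000 V.
P_out = V_A I_A + V_B I_B = 72.453×4.82 + 48.000×2.56 = 349.22 + 122.88 = 472.10 W.
Ideal ⇒ P_in = P_out, so I_p = P_out/V_p = 472.10/240 = 1.97 A.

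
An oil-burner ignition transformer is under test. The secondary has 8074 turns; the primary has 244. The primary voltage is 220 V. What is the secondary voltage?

V_s/V_p = N_s/N_p, so V_s = 220 × 8074/244 = 7280 V.

V_s ≈ 7280 V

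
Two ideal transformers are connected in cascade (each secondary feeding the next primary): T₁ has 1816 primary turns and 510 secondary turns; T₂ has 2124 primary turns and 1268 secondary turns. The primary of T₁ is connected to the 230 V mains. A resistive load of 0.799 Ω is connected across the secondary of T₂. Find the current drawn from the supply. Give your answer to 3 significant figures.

Secondary of T₁: V = 230.00 × 510/1816 = 64.593 V.
Secondary of T₂: V = 64.593 × 1268/2124 = 38.561 V.
I_load = 38.561/0.799 = 48.261 A, so P_out = 38.561 × 48.261 = 1861.0 W.
All ideal ⇒ P_in = P_out, so I_supply = 1861.0/230 = 8.09 A.

I_supply ≈ 8.09 A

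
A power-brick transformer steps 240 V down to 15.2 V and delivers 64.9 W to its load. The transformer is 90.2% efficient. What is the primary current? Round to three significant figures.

P_in = P_out/η = 64.9/0.902 = 71.951 W.
I_p = P_in/V_p = 71.951/240 = 0.300 A.

I_p ≈ 0.300 A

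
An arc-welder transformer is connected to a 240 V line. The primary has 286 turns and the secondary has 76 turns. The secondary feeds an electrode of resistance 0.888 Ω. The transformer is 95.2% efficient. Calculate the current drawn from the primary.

V_s = 240 × 76/286 = 63.776 V.
I_s = V_s/R = 63.776/0.888 = 71.820 A.
P_out = V_s I_s = 63.776 × 71.820 = 4580.4 W.
P_in = P_out/η = 4580.4/0.952 = 4811.4 W.
I_p = P_in/V_p = 4811.4/240 = 20.0 A.

I_p ≈ 20.0 A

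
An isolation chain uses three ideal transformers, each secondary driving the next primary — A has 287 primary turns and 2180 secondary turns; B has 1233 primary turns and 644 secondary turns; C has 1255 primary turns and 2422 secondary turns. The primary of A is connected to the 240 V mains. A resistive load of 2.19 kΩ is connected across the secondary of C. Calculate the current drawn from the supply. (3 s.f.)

I_supply ≈ 6.42 A

Secondary of A: V = 240.00 × 2180/287 = 1823.0 V.
Secondary of B: V = 1823.0 × 644/1233 = 952.16 V.
Secondary of C: V = 952.16 × 2422/1255 = 1837.5 V.
I_load = 1837.5/2190 = 0.83906 A, so P_out = 1837.5 × 0.83906 = 1541.8 W.
All ideal ⇒ P_in = P_out, so I_supply = 1541.8/240 = 6.42 A.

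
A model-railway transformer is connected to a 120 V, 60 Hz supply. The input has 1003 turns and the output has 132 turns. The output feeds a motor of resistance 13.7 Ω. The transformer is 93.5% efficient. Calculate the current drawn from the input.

V_out = 120 × 132/1003 = 15.793 V.
I_out = V_out/R = 15.793/13.7 = 1.1527 A.
P_out = V_out I_out = 15.793 × 1.1527 = 18.205 W.
P_in = P_out/η = 18.205/0.935 = 19.470 W.
I_in = P_in/V_in = 19.470/120 = 0.162 A.

I_in ≈ 0.162 A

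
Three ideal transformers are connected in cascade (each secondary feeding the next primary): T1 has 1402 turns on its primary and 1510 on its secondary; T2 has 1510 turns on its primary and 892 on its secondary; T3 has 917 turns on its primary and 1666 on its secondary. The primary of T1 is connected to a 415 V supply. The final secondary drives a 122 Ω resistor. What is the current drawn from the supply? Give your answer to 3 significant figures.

After T1: V = 415.00 × 1510/1402 = 446.97 V.
After T2: V = 446.97 × 892/1510 = 264.04 V.
After T3: V = 264.04 × 1666/917 = 479.70 V.
I_load = 479.70/122 = 3.9320 A, so P_out = 479.70 × 3.9320 = 1886.2 W.
All ideal ⇒ P_in = P_out, so I_supply = 1886.2/415 = 4.54 A.

I_supply ≈ 4.54 A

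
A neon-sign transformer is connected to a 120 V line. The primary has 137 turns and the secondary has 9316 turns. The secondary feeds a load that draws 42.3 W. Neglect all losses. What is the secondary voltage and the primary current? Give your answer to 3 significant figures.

V_s = V_p × N_s/N_p = 120 × 9316/137 = 8160.0 V.
I_s = P/V_s = 42.3/8160.0 = 0.0051838 A.
I_p = I_s × N_s/N_p = 0.0051838 × 9316/137 = 0.352 A.

V_s ≈ 8160 V, I_p ≈ 0.352 A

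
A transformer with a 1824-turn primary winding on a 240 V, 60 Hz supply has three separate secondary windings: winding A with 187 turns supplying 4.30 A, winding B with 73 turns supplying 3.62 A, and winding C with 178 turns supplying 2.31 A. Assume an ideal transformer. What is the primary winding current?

V_A = 240 × 187/1824 = 24.605 V; V_B = 240 × 73/1824 = 9.6053 V; V_C = 240 × 178/1824 = 23.421 V.
P_out = V_A I_A + V_B I_B + V_C I_C = 24.605×4.30 + 9.6053×3.62 + 23.421×2.31 = 105.80 + 34.771 + 54.103 = 194.68 W.
Ideal ⇒ P_in = P_out, so I_p = P_out/V_p = 194.68/240 = 0.811 A.

I_p ≈ 0.811 A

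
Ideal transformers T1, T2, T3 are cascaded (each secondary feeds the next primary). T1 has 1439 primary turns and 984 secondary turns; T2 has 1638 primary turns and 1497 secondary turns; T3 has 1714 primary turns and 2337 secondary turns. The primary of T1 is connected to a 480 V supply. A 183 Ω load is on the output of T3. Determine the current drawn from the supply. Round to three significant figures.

After T1: V = 480.00 × 984/1439 = 328.23 V.
After T2: V = 328.23 × 1497/1638 = 299.97 V.
After T3: V = 299.97 × 2337/1714 = 409.01 V.
I_load = 409.01/183 = 2.2350 A, so P_out = 409.01 × 2.2350 = 914.14 W.
All ideal ⇒ P_in = P_out, so I_supply = 914.14/480 = 1.90 A.

I_supply ≈ 1.90 A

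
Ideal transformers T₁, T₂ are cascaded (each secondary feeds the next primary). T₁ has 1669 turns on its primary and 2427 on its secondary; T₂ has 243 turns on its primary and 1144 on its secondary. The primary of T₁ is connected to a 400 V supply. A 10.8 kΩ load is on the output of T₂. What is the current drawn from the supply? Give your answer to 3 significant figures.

Secondary of T₁: V = 400.00 × 2427/1669 = 581.67 V.
Secondary of T₂: V = 581.67 × 1144/243 = 2738.4 V.
I_load = 2738.4/10800 = 0.25355 A, so P_out = 2738.4 × 0.25355 = 694.32 W.
All ideal ⇒ P_in = P_out, so I_supply = 694.32/400 = 1.74 A.

I_supply ≈ 1.74 A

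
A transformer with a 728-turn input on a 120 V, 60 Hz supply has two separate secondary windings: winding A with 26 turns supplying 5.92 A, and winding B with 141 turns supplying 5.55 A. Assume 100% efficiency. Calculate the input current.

I_in ≈ 1.29 A

V_A = 120 × 26/728 = 4.2857 V; V_B = 120 × 141/728 = 23.242 V.
P_out = V_A I_A + V_B I_B = 4.2857×5.92 + 23.242×5.55 = 25.371 + 128.99 = 154.36 W.
Ideal ⇒ P_in = P_out, so I_in = P_out/V_in = 154.36/120 = 1.29 A.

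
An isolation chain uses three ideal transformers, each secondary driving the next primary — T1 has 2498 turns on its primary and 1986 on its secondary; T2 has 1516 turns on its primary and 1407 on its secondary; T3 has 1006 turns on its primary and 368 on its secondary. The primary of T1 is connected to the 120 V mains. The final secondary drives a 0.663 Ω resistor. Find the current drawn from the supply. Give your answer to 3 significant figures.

After T1: V = 120.00 × 1986/2498 = 95.404 V.
After T2: V = 95.404 × 1407/1516 = 88.545 V.
After T3: V = 88.545 × 368/1006 = 32.390 V.
I_load = 32.390/0.663 = 48.854 A, so P_out = 32.390 × 48.854 = 1582.4 W.
All ideal ⇒ P_in = P_out, so I_supply = 1582.4/120 = 13.2 A.

I_supply ≈ 13.2 A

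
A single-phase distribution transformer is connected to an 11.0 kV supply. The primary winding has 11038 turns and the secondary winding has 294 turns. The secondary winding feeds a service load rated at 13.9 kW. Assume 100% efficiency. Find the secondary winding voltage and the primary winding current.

V_s ≈ 293 V, I_p ≈ 1.26 A

V_s = V_p × N_s/N_p = 11000 × 294/11038 = 292.99 V.
I_s = P/V_s = 13900/292.99 = 47.442 A.
I_p = I_s × N_s/N_p = 47.442 × 294/11038 = 1.26 A.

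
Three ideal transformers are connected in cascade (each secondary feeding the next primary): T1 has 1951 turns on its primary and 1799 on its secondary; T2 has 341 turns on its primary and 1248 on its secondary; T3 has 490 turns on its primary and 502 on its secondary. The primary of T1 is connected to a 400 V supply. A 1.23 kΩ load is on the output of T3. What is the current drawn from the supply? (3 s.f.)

I_supply ≈ 3.89 A

Secondary of T1: V = 400.00 × 1799/1951 = 368.84 V.
Secondary of T2: V = 368.84 × 1248/341 = 1349.9 V.
Secondary of T3: V = 1349.9 × 502/490 = 1382.9 V.
I_load = 1382.9/1230 = 1.1243 A, so P_out = 1382.9 × 1.1243 = 1554.9 W.
All ideal ⇒ P_in = P_out, so I_supply = 1554.9/400 = 3.89 A.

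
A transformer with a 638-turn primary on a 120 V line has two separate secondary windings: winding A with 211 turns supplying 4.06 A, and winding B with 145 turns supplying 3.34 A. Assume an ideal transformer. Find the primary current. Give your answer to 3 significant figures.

I_p ≈ 2.10 A

V_A = 120 × 211/638 = 39.687 V; V_B = 120 × 145/638 = 27.273 V.
P_out = V_A I_A + V_B I_B = 39.687×4.06 + 27.273×3.34 = 161.13 + 91.091 = 252.22 W.
Ideal ⇒ P_in = P_out, so I_p = P_out/V_p = 252.22/120 = 2.10 A.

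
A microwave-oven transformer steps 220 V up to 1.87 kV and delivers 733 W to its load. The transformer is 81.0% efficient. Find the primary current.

I_p ≈ 4.11 A

P_in = P_out/η = 733/0.810 = 904.94 W.
I_p = P_in/V_p = 904.94/220 = 4.11 A.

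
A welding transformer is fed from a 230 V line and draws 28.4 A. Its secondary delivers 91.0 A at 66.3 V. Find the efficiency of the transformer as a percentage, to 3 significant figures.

η ≈ 92.4%

P_in = 230 × 28.4 = 6532.00 W.
P_out = 66.3 × 91.0 = 6033.30 W.
η = P_out/P_in = 6033.30/6532.00 = 0.924.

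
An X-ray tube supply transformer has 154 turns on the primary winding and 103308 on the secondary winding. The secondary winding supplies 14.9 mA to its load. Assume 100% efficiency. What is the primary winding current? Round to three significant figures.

For an ideal transformer I_p/I_s = N_s/N_p, so I_p = 0.0149 × 103308/154 = 10.0 A.

I_p ≈ 10.0 A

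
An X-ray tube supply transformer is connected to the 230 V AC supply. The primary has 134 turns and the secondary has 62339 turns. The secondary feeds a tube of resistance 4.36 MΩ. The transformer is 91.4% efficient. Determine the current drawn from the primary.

I_p ≈ 12.5 A

V_s = 230 × 62339/134 = 107000 V.
I_s = V_s/R = 107000/(4.36×10^6) = 0.024541 A.
P_out = V_s I_s = 107000 × 0.024541 = 2625.9 W.
P_in = P_out/η = 2625.9/0.914 = 2873.0 W.
I_p = P_in/V_p = 2873.0/230 = 12.5 A.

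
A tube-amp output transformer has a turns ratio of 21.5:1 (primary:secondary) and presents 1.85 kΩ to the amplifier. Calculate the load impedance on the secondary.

Z_s = Z_p/(N_p/N_s)² = 1850/21.5² = 4.00 Ω.

Z_s ≈ 4.00 Ω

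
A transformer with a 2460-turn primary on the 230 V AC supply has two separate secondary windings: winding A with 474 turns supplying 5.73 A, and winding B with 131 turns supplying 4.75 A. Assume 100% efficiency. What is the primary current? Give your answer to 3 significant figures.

I_p ≈ 1.36 A

V_A = 230 × 474/2460 = 44.317 V; V_B = 230 × 131/2460 = 12.248 V.
P_out = V_A I_A + V_B I_B = 44.317×5.73 + 12.248×4.75 = 253.94 + 58.178 = 312.11 W.
Ideal ⇒ P_in = P_out, so I_p = P_out/V_p = 312.11/230 = 1.36 A.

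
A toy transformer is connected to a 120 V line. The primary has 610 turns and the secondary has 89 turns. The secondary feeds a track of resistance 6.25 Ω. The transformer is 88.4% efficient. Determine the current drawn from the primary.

I_p ≈ 0.462 A

V_s = 120 × 89/610 = 17.508 V.
I_s = V_s/R = 17.508/6.25 = 2.8013 A.
P_out = V_s I_s = 17.508 × 2.8013 = 49.046 W.
P_in = P_out/η = 49.046/0.884 = 55.482 W.
I_p = P_in/V_p = 55.482/120 = 0.462 A.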